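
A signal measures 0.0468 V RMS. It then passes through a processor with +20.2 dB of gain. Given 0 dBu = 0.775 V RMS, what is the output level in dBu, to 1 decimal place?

-4.2 dBu

Input level: 20·log₁₀(0.0468/0.775) = -24.38 dBu.
Output: -24.38 + 20.2 = -4.2 dBu.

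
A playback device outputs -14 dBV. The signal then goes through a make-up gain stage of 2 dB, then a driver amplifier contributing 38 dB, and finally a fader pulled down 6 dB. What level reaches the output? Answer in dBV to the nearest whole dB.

Cascaded gains and losses add directly in dB.
-14 + 2 + 38 − 6 = +20 dBV.

+20 dBV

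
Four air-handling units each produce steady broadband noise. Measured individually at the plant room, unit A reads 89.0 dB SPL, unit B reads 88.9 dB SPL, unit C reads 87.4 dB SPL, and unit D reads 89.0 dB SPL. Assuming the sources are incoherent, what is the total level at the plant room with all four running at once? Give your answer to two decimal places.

Incoherent sources sum as intensities:
L_total = 10·log₁₀(10^(89.0/10) + 10^(88.9/10) + 10^(87.4/10) + 10^(89.0/10)) = 10·log₁₀(2914000000) = 94.65 dB SPL.

94.65 dB SPL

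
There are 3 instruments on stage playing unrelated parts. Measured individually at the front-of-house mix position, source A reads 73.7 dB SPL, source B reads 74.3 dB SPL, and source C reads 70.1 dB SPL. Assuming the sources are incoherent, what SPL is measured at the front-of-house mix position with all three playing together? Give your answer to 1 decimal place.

77.8 dB SPL

Uncorrelated sources add in intensity (power), not in dB.
L_total = 10·log₁₀(10^(73.7/10) + 10^(74.3/10) + 10^(70.1/10)) = 10·log₁₀(60590000) = 77.8 dB SPL.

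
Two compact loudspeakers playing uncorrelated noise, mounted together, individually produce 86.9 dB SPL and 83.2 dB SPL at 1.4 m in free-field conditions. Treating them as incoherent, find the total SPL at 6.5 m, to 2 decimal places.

75.11 dB SPL

Combined at 1.4 m: 10·log₁₀(10^(86.9/10)+10^(83.2/10)) = 88.443 dB SPL.
Then apply −20·log₁₀(6.5/1.4) = -13.336 dB → 75.11 dB SPL.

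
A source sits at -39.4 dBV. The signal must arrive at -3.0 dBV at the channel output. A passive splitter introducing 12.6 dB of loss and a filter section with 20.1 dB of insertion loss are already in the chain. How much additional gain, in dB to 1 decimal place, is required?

69.1 dB

The required make-up gain is the shortfall in the dB sum.
G = -3.0 − (-39.4) + 12.6 + 20.1 = 69.1 dB.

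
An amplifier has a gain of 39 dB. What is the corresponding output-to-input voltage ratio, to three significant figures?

Voltage ratio = 10^(dB/20).
10^(39/20) = 10^(1.950) = 89.1.

89.1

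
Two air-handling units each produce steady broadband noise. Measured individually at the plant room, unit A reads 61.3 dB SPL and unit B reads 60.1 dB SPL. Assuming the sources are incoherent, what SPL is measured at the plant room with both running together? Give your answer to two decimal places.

Uncorrelated sources add in intensity (power), not in dB.
L_total = 10·log₁₀(10^(61.3/10) + 10^(60.1/10)) = 10·log₁₀(2372000) = 63.75 dB SPL.

63.75 dB SPL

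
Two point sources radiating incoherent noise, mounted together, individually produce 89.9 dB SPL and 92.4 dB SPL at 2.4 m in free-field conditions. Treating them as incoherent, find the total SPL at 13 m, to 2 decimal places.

79.66 dB SPL

Combined at 2.4 m: 10·log₁₀(10^(89.9/10)+10^(92.4/10)) = 94.338 dB SPL.
Then apply −20·log₁₀(13/2.4) = -14.675 dB → 79.66 dB SPL.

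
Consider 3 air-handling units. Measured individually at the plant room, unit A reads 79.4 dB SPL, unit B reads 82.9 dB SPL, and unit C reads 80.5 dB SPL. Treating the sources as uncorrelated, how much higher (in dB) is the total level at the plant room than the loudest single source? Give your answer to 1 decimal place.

Add the sources as powers (linear), then convert back to dB:
L_total = 10·log₁₀(10^(79.4/10) + 10^(82.9/10) + 10^(80.5/10)) = 85.96 dB SPL.
Excess over the loudest (82.9 dB): 85.96 − 82.9 = 3.1 dB.

3.1 dB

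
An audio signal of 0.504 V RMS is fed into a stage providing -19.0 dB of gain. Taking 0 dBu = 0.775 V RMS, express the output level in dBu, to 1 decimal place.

-22.7 dBu

Input level: 20·log₁₀(0.504/0.775) = -3.74 dBu.
Output: -3.74 − 19.0 = -22.7 dBu.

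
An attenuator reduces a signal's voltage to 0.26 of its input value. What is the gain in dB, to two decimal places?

-11.70 dB

Voltage is an amplitude quantity, so gain = 20·log₁₀(V_out/V_in).
20·log₁₀(0.26) = -11.70 dB.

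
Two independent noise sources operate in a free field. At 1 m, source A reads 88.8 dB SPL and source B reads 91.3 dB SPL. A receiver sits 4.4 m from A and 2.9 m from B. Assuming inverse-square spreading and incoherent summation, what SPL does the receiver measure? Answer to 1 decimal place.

83.0 dB SPL

At the listener: L_A = 88.8 − 20·log₁₀(4.4) = 75.93 dB; L_B = 91.3 − 20·log₁₀(2.9) = 82.05 dB.
Combined: 10·log₁₀(10^(75.93/10)+10^(82.05/10)) = 83.0 dB SPL.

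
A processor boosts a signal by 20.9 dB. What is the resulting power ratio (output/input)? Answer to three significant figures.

Power ratio = 10^(dB/10).
10^(20.9/10) = 10^(2.090) = 123.

123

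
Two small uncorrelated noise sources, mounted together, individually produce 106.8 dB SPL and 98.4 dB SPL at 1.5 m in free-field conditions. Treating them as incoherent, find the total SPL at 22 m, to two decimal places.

Combined at 1.5 m: 10·log₁₀(10^(106.8/10)+10^(98.4/10)) = 107.386 dB SPL.
Then apply −20·log₁₀(22/1.5) = -23.327 dB → 84.06 dB SPL.

84.06 dB SPL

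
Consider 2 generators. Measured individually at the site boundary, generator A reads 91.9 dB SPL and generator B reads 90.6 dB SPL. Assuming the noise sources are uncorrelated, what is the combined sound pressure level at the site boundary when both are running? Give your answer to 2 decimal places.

94.31 dB SPL

Add the sources as powers (linear), then convert back to dB:
L_total = 10·log₁₀(10^(91.9/10) + 10^(90.6/10)) = 10·log₁₀(2697000000) = 94.31 dB SPL.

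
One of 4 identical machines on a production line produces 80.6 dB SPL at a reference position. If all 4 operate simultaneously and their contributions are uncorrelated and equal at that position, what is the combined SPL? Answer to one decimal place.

86.6 dB SPL

4 equal incoherent sources raise the level by 10·log₁₀(4) = 6.02 dB.
L_total = 80.6 + 6.02 = 86.6 dB SPL.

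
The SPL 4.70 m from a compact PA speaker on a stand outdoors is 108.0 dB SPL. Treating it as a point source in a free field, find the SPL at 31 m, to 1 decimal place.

91.6 dB SPL

For a point source in a free field, ΔL = −20·log₁₀(d₂/d₁).
ΔL = −20·log₁₀(31/4.70) = -16.39 dB, so L₂ = 108.0 + (-16.39) = 91.6 dB SPL.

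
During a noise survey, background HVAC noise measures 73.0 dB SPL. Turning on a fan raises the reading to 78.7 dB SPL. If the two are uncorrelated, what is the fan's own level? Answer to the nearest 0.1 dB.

Subtract intensities: L_src = 10·log₁₀(10^(L_total/10) − 10^(L_bg/10)).
L_src = 10·log₁₀(10^(78.7/10) − 10^(73.0/10)) = 10·log₁₀(54180000) = 77.3 dB SPL.

77.3 dB SPL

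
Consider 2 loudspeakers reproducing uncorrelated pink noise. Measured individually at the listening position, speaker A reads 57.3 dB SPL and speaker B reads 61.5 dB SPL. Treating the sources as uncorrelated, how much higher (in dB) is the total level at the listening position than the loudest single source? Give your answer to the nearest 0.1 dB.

Add the sources as powers (linear), then convert back to dB:
L_total = 10·log₁₀(10^(57.3/10) + 10^(61.5/10)) = 62.90 dB SPL.
Excess over the loudest (61.5 dB): 62.90 − 61.5 = 1.4 dB.

1.4 dB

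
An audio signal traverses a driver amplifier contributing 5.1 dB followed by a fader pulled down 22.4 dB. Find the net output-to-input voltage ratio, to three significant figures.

0.136

Net gain = 5.1 + (−22.4) = -17.3 dB.
Voltage ratio = 10^(-17.3/20) = 0.136.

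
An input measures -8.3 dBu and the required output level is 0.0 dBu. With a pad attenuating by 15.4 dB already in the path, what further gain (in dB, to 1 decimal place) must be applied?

The required make-up gain is the shortfall in the dB sum.
G = 0.0 − (-8.3) + 15.4 = 23.7 dB.

23.7 dB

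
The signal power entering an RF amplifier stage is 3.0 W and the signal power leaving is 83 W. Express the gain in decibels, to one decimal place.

Power is a power quantity, so gain = 10·log₁₀(P_out/P_in).
10·log₁₀(83/3.0) = 10·log₁₀(27.67) = 14.4 dB.

14.4 dB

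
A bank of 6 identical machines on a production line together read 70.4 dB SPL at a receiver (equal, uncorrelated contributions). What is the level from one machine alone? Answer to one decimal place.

62.6 dB SPL

6 equal incoherent sources add 10·log₁₀(6) = 7.78 dB over one source.
L_one = 70.4 − 7.78 = 62.6 dB SPL.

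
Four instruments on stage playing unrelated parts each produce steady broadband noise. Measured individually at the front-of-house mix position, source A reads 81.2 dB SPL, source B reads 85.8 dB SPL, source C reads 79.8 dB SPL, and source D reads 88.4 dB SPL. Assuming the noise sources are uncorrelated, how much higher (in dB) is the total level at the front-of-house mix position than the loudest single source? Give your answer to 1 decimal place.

Add the sources as powers (linear), then convert back to dB:
L_total = 10·log₁₀(10^(81.2/10) + 10^(85.8/10) + 10^(79.8/10) + 10^(88.4/10)) = 91.14 dB SPL.
Excess over the loudest (88.4 dB): 91.14 − 88.4 = 2.7 dB.

2.7 dB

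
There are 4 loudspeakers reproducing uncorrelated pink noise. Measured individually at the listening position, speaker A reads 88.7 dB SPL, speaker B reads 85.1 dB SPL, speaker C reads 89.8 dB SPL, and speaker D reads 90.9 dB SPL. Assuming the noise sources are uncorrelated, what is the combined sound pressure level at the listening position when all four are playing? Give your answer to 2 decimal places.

95.12 dB SPL

Add the sources as powers (linear), then convert back to dB:
L_total = 10·log₁₀(10^(88.7/10) + 10^(85.1/10) + 10^(89.8/10) + 10^(90.9/10)) = 10·log₁₀(3250000000) = 95.12 dB SPL.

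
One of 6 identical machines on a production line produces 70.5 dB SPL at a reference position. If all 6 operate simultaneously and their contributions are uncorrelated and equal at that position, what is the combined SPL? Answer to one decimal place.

78.3 dB SPL

6 equal incoherent sources raise the level by 10·log₁₀(6) = 7.78 dB.
L_total = 70.5 + 7.78 = 78.3 dB SPL.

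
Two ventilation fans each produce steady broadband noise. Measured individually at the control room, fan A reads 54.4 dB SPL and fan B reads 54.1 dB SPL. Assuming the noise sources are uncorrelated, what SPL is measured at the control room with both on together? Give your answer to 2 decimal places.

57.26 dB SPL

Add the sources as powers (linear), then convert back to dB:
L_total = 10·log₁₀(10^(54.4/10) + 10^(54.1/10)) = 10·log₁₀(532500) = 57.26 dB SPL.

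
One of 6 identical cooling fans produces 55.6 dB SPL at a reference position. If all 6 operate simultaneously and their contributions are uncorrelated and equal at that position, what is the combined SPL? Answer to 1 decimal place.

6 equal incoherent sources raise the level by 10·log₁₀(6) = 7.78 dB.
L_total = 55.6 + 7.78 = 63.4 dB SPL.

63.4 dB SPL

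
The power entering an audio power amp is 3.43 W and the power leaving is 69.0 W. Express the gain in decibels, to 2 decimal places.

Power ratio → dB uses the 10·log₁₀ form:
10·log₁₀(69.0/3.43) = 10·log₁₀(20.12) = 13.04 dB.

13.04 dB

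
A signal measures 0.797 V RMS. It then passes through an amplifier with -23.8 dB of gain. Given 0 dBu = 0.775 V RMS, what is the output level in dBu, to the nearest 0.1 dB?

Input level: 20·log₁₀(0.797/0.775) = 0.24 dBu.
Output: 0.24 − 23.8 = -23.6 dBu.

-23.6 dBu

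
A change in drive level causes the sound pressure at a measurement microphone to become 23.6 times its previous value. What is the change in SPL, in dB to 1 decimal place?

Sound pressure is an amplitude quantity: ΔL = 20·log₁₀(p₂/p₁).
20·log₁₀(23.6) = 27.5 dB.

27.5 dB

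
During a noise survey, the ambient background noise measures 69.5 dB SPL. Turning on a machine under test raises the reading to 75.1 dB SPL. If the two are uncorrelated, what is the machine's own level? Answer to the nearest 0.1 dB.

Subtract intensities: L_src = 10·log₁₀(10^(L_total/10) − 10^(L_bg/10)).
L_src = 10·log₁₀(10^(75.1/10) − 10^(69.5/10)) = 10·log₁₀(23450000) = 73.7 dB SPL.

73.7 dB SPL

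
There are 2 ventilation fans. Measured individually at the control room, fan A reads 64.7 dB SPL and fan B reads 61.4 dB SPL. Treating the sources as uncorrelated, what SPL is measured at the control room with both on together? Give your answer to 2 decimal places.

Add the sources as powers (linear), then convert back to dB:
L_total = 10·log₁₀(10^(64.7/10) + 10^(61.4/10)) = 10·log₁₀(4332000) = 66.37 dB SPL.

66.37 dB SPL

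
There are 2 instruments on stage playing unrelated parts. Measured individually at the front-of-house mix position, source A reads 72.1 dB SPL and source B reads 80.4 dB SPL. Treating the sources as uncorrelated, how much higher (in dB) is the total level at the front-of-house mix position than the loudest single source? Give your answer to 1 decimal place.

0.6 dB

Add the sources as powers (linear), then convert back to dB:
L_total = 10·log₁₀(10^(72.1/10) + 10^(80.4/10)) = 81.00 dB SPL.
Excess over the loudest (80.4 dB): 81.00 − 80.4 = 0.6 dB.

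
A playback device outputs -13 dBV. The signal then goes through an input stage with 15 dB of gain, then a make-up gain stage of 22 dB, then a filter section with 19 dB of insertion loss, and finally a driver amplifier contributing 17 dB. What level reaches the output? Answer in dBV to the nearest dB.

In dB, series stages simply add:
-13 + 15 + 22 − 19 + 17 = +22 dBV.

+22 dBV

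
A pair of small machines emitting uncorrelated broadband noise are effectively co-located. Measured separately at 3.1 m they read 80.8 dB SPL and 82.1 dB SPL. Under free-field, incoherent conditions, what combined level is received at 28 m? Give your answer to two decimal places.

65.39 dB SPL

Combined at 3.1 m: 10·log₁₀(10^(80.8/10)+10^(82.1/10)) = 84.509 dB SPL.
Then apply −20·log₁₀(28/3.1) = -19.116 dB → 65.39 dB SPL.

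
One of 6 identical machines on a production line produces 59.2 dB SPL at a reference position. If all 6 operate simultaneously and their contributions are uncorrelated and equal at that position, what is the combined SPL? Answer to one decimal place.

6 equal incoherent sources raise the level by 10·log₁₀(6) = 7.78 dB.
L_total = 59.2 + 7.78 = 67.0 dB SPL.

67.0 dB SPL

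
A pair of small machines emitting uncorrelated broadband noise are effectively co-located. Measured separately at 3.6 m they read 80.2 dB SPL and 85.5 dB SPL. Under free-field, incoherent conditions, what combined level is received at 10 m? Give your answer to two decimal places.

77.75 dB SPL

Combined at 3.6 m: 10·log₁₀(10^(80.2/10)+10^(85.5/10)) = 86.623 dB SPL.
Then apply −20·log₁₀(10/3.6) = -8.874 dB → 77.75 dB SPL.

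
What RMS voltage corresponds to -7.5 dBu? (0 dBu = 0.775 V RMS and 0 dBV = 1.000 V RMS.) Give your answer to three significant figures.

0.327 V

V = 0.775 V × 10^(-7.5/20).
= 0.775 × 0.4217 = 0.327 V.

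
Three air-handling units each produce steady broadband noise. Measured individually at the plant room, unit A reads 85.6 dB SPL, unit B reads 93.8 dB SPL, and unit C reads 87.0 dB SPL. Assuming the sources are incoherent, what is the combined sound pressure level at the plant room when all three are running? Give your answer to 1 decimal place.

Add the sources as powers (linear), then convert back to dB:
L_total = 10·log₁₀(10^(85.6/10) + 10^(93.8/10) + 10^(87.0/10)) = 10·log₁₀(3263000000) = 95.1 dB SPL.

95.1 dB SPL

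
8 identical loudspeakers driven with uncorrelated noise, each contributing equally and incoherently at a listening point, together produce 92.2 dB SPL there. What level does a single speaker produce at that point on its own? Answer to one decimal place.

8 equal incoherent sources add 10·log₁₀(8) = 9.03 dB over one source.
L_one = 92.2 − 9.03 = 83.2 dB SPL.

83.2 dB SPL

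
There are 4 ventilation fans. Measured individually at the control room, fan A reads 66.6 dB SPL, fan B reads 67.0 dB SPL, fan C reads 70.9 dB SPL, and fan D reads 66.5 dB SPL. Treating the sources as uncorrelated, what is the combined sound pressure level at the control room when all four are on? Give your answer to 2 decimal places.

Incoherent sources sum as intensities:
L_total = 10·log₁₀(10^(66.6/10) + 10^(67.0/10) + 10^(70.9/10) + 10^(66.5/10)) = 10·log₁₀(26350000) = 74.21 dB SPL.

74.21 dB SPL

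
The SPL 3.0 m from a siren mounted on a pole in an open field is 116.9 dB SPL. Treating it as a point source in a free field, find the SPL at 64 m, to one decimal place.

90.3 dB SPL

For a point source in a free field, ΔL = −20·log₁₀(d₂/d₁).
ΔL = −20·log₁₀(64/3.0) = -26.58 dB, so L₂ = 116.9 + (-26.58) = 90.3 dB SPL.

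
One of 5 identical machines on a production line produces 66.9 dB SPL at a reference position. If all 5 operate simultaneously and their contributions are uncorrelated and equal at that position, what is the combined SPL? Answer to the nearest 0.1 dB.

73.9 dB SPL

5 equal incoherent sources raise the level by 10·log₁₀(5) = 6.99 dB.
L_total = 66.9 + 6.99 = 73.9 dB SPL.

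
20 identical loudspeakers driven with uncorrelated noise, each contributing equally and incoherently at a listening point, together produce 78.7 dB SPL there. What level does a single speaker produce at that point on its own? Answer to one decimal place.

65.7 dB SPL

20 equal incoherent sources add 10·log₁₀(20) = 13.01 dB over one source.
L_one = 78.7 − 13.01 = 65.7 dB SPL.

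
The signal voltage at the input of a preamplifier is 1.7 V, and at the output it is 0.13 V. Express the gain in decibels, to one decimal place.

-22.3 dB

For a voltage ratio, dB = 20·log₁₀(V₂/V₁).
20·log₁₀(0.13/1.7) = 20·log₁₀(0.07647) = -22.3 dB.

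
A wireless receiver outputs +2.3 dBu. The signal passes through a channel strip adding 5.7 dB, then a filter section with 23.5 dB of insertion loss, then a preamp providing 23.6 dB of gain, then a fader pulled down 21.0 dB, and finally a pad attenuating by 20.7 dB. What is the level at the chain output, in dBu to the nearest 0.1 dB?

-33.6 dBu

In dB, series stages simply add:
+2.3 + 5.7 − 23.5 + 23.6 − 21.0 − 20.7 = -33.6 dBu.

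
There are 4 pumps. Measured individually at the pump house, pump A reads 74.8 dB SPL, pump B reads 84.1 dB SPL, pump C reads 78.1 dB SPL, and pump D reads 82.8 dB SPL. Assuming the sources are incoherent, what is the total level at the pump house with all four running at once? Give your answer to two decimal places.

87.34 dB SPL

Add the sources as powers (linear), then convert back to dB:
L_total = 10·log₁₀(10^(74.8/10) + 10^(84.1/10) + 10^(78.1/10) + 10^(82.8/10)) = 10·log₁₀(542400000) = 87.34 dB SPL.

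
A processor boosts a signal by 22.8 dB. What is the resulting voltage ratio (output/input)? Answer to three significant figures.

13.8

Voltage ratio = 10^(dB/20).
10^(22.8/20) = 10^(1.140) = 13.8.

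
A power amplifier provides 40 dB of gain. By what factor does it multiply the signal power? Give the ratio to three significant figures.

10000

Power ratio = 10^(dB/10).
10^(40/10) = 10^(4.000) = 10000.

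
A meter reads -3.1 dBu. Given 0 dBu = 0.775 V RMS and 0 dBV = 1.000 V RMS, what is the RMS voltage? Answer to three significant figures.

V = 0.775 V × 10^(-3.1/20).
= 0.775 × 0.6998 = 0.542 V.

0.542 V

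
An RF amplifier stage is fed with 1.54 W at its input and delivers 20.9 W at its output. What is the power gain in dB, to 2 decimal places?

Power ratio → dB uses the 10·log₁₀ form:
10·log₁₀(20.9/1.54) = 10·log₁₀(13.57) = 11.33 dB.

11.33 dB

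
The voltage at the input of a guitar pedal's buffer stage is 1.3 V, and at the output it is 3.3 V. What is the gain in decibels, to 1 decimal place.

8.1 dB

Voltage is an amplitude quantity, so gain = 20·log₁₀(V_out/V_in).
20·log₁₀(3.3/1.3) = 20·log₁₀(2.538) = 8.1 dB.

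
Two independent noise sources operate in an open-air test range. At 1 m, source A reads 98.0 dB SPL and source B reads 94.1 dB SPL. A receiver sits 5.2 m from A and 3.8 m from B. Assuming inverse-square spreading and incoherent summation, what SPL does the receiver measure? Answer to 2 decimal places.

At the listener: L_A = 98.0 − 20·log₁₀(5.2) = 83.680 dB; L_B = 94.1 − 20·log₁₀(3.8) = 82.504 dB.
Combined: 10·log₁₀(10^(83.680/10)+10^(82.504/10)) = 86.14 dB SPL.

86.14 dB SPL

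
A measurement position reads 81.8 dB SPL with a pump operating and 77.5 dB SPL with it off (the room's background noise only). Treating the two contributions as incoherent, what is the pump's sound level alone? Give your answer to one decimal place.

79.8 dB SPL

Background correction is a power subtraction:
L_src = 10·log₁₀(10^(81.8/10) − 10^(77.5/10)) = 10·log₁₀(95120000) = 79.8 dB SPL.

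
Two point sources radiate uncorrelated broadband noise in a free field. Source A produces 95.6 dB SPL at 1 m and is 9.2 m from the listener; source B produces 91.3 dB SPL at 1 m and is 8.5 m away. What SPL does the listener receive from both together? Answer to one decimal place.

77.9 dB SPL

At the listener: L_A = 95.6 − 20·log₁₀(9.2) = 76.32 dB; L_B = 91.3 − 20·log₁₀(8.5) = 72.71 dB.
Combined: 10·log₁₀(10^(76.32/10)+10^(72.71/10)) = 77.9 dB SPL.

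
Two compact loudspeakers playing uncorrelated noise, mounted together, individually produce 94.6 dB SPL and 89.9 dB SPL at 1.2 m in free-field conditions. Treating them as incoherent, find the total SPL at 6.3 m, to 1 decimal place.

Combined at 1.2 m: 10·log₁₀(10^(94.6/10)+10^(89.9/10)) = 95.87 dB SPL.
Then apply −20·log₁₀(6.3/1.2) = -14.40 dB → 81.5 dB SPL.

81.5 dB SPL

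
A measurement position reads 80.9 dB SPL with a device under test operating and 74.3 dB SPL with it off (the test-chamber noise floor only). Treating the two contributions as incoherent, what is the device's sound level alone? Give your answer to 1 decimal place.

Subtract intensities: L_src = 10·log₁₀(10^(L_total/10) − 10^(L_bg/10)).
L_src = 10·log₁₀(10^(80.9/10) − 10^(74.3/10)) = 10·log₁₀(96110000) = 79.8 dB SPL.

79.8 dB SPL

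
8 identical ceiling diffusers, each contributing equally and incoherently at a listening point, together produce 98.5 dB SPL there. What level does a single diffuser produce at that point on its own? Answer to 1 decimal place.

89.5 dB SPL

8 equal incoherent sources add 10·log₁₀(8) = 9.03 dB over one source.
L_one = 98.5 − 9.03 = 89.5 dB SPL.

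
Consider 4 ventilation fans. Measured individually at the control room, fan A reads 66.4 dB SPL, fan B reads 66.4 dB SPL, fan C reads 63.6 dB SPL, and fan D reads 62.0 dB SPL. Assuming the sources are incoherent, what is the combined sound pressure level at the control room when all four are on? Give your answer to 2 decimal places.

Add the sources as powers (linear), then convert back to dB:
L_total = 10·log₁₀(10^(66.4/10) + 10^(66.4/10) + 10^(63.6/10) + 10^(62.0/10)) = 10·log₁₀(12610000) = 71.01 dB SPL.

71.01 dB SPL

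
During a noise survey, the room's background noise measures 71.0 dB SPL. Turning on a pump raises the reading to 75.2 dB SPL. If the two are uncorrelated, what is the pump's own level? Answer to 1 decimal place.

Remove the background by subtracting linear intensities:
L_src = 10·log₁₀(10^(75.2/10) − 10^(71.0/10)) = 10·log₁₀(20520000) = 73.1 dB SPL.

73.1 dB SPL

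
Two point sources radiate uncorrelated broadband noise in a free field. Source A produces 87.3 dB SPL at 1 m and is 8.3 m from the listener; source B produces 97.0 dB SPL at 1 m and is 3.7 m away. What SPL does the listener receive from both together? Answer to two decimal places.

85.73 dB SPL

At the listener: L_A = 87.3 − 20·log₁₀(8.3) = 68.918 dB; L_B = 97.0 − 20·log₁₀(3.7) = 85.636 dB.
Combined: 10·log₁₀(10^(68.918/10)+10^(85.636/10)) = 85.73 dB SPL.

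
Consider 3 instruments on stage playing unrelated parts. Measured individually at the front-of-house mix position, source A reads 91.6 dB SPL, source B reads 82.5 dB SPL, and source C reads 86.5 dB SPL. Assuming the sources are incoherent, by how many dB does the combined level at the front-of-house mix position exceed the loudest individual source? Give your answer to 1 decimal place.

Uncorrelated sources add in intensity (power), not in dB.
L_total = 10·log₁₀(10^(91.6/10) + 10^(82.5/10) + 10^(86.5/10)) = 93.16 dB SPL.
Excess over the loudest (91.6 dB): 93.16 − 91.6 = 1.6 dB.

1.6 dB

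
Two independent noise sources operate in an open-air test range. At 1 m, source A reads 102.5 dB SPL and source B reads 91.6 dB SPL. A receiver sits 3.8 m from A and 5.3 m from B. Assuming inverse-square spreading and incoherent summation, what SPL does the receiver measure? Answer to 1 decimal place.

91.1 dB SPL

At the listener: L_A = 102.5 − 20·log₁₀(3.8) = 90.90 dB; L_B = 91.6 − 20·log₁₀(5.3) = 77.11 dB.
Combined: 10·log₁₀(10^(90.90/10)+10^(77.11/10)) = 91.1 dB SPL.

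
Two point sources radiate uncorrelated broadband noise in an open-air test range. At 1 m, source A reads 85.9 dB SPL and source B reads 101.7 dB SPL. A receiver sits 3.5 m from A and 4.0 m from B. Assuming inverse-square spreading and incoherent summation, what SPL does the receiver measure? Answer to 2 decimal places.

89.81 dB SPL

At the listener: L_A = 85.9 − 20·log₁₀(3.5) = 75.019 dB; L_B = 101.7 − 20·log₁₀(4.0) = 89.659 dB.
Combined: 10·log₁₀(10^(75.019/10)+10^(89.659/10)) = 89.81 dB SPL.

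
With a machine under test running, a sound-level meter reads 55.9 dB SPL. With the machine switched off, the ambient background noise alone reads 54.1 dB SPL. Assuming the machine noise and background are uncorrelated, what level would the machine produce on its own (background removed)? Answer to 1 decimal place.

51.2 dB SPL

Remove the background by subtracting linear intensities:
L_src = 10·log₁₀(10^(55.9/10) − 10^(54.1/10)) = 10·log₁₀(132000) = 51.2 dB SPL.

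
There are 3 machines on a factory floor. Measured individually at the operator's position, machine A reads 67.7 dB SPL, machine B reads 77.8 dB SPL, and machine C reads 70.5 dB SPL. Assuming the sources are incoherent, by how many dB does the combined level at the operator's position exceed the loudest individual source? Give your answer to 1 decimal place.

1.1 dB

Incoherent sources sum as intensities:
L_total = 10·log₁₀(10^(67.7/10) + 10^(77.8/10) + 10^(70.5/10)) = 78.89 dB SPL.
Excess over the loudest (77.8 dB): 78.89 − 77.8 = 1.1 dB.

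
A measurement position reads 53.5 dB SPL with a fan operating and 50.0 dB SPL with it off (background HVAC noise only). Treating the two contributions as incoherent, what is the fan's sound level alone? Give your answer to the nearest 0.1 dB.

Remove the background by subtracting linear intensities:
L_src = 10·log₁₀(10^(53.5/10) − 10^(50.0/10)) = 10·log₁₀(123900) = 50.9 dB SPL.

50.9 dB SPL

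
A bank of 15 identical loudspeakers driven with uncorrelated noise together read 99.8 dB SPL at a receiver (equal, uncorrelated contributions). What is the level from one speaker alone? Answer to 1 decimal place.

15 equal incoherent sources add 10·log₁₀(15) = 11.76 dB over one source.
L_one = 99.8 − 11.76 = 88.0 dB SPL.

88.0 dB SPL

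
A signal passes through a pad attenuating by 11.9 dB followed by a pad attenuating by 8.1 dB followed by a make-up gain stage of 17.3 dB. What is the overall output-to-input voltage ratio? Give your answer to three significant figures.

Net gain = (−11.9) + (−8.1) + 17.3 = -2.7 dB.
Voltage ratio = 10^(-2.7/20) = 0.733.

0.733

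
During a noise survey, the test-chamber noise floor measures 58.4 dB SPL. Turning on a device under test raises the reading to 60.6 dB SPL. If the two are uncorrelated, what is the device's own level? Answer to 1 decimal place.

56.6 dB SPL

Subtract intensities: L_src = 10·log₁₀(10^(L_total/10) − 10^(L_bg/10)).
L_src = 10·log₁₀(10^(60.6/10) − 10^(58.4/10)) = 10·log₁₀(456300) = 56.6 dB SPL.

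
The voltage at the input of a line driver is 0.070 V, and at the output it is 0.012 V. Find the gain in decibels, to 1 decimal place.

Voltage is an amplitude quantity, so gain = 20·log₁₀(V_out/V_in).
20·log₁₀(0.012/0.070) = 20·log₁₀(0.1714) = -15.3 dB.

-15.3 dB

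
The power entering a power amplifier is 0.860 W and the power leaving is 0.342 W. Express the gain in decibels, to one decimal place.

-4.0 dB

Power is a power quantity, so gain = 10·log₁₀(P_out/P_in).
10·log₁₀(0.342/0.860) = 10·log₁₀(0.3977) = -4.0 dB.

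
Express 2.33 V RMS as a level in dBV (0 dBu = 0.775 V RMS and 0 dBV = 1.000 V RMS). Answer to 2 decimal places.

+7.35 dBV

dBV = 20·log₁₀(V / 1.000 V).
20·log₁₀(2.33/1.000) = +7.35 dBV.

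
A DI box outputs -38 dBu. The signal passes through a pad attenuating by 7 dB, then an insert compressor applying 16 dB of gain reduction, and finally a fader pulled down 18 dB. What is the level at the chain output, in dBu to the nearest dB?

-79 dBu

Cascaded gains and losses add directly in dB.
-38 − 7 − 16 − 18 = -79 dBu.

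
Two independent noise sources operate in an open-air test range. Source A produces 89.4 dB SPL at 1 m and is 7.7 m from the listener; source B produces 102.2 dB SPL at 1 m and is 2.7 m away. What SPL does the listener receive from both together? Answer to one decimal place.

At the listener: L_A = 89.4 − 20·log₁₀(7.7) = 71.67 dB; L_B = 102.2 − 20·log₁₀(2.7) = 93.57 dB.
Combined: 10·log₁₀(10^(71.67/10)+10^(93.57/10)) = 93.6 dB SPL.

93.6 dB SPL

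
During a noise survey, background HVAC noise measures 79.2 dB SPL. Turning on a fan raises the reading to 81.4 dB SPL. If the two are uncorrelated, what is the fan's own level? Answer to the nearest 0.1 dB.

Background correction is a power subtraction:
L_src = 10·log₁₀(10^(81.4/10) − 10^(79.2/10)) = 10·log₁₀(54860000) = 77.4 dB SPL.

77.4 dB SPL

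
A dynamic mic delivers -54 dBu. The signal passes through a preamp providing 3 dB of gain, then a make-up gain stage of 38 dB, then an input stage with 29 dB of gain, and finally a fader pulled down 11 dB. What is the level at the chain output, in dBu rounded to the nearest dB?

In dB, series stages simply add:
-54 + 3 + 38 + 29 − 11 = +5 dBu.

+5 dBu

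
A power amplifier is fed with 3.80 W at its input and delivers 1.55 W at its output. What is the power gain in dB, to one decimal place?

-3.9 dB

Power is a power quantity, so gain = 10·log₁₀(P_out/P_in).
10·log₁₀(1.55/3.80) = 10·log₁₀(0.4079) = -3.9 dB.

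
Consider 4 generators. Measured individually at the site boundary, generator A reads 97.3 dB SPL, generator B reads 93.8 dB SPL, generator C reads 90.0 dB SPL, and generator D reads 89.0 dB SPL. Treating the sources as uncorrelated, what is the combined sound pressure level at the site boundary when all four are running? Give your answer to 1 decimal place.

Add the sources as powers (linear), then convert back to dB:
L_total = 10·log₁₀(10^(97.3/10) + 10^(93.8/10) + 10^(90.0/10) + 10^(89.0/10)) = 10·log₁₀(9563000000) = 99.8 dB SPL.

99.8 dB SPL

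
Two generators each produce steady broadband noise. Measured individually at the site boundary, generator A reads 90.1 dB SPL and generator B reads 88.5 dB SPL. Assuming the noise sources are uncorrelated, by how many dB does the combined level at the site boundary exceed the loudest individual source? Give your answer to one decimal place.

Add the sources as powers (linear), then convert back to dB:
L_total = 10·log₁₀(10^(90.1/10) + 10^(88.5/10)) = 92.38 dB SPL.
Excess over the loudest (90.1 dB): 92.38 − 90.1 = 2.3 dB.

2.3 dB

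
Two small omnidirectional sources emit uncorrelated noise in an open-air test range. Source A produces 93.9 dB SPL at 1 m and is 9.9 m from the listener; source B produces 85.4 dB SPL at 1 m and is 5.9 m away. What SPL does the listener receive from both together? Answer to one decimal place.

At the listener: L_A = 93.9 − 20·log₁₀(9.9) = 73.99 dB; L_B = 85.4 − 20·log₁₀(5.9) = 69.98 dB.
Combined: 10·log₁₀(10^(73.99/10)+10^(69.98/10)) = 75.4 dB SPL.

75.4 dB SPL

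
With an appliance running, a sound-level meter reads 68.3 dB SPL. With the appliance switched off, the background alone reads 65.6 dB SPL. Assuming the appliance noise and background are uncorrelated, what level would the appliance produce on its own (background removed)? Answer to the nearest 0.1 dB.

Background correction is a power subtraction:
L_src = 10·log₁₀(10^(68.3/10) − 10^(65.6/10)) = 10·log₁₀(3130000) = 65.0 dB SPL.

65.0 dB SPL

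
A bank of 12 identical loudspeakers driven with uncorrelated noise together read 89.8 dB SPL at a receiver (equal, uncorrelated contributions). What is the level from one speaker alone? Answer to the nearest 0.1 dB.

12 equal incoherent sources add 10·log₁₀(12) = 10.79 dB over one source.
L_one = 89.8 − 10.79 = 79.0 dB SPL.

79.0 dB SPL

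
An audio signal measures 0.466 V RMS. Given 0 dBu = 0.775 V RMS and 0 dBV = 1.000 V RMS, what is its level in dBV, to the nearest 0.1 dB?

dBV = 20·log₁₀(V / 1.000 V).
20·log₁₀(0.466/1.000) = -6.6 dBV.

-6.6 dBV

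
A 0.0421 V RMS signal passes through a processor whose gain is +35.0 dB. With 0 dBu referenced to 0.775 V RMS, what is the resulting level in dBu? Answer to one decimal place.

+9.7 dBu

Input level: 20·log₁₀(0.0421/0.775) = -25.30 dBu.
Output: -25.30 + 35.0 = +9.7 dBu.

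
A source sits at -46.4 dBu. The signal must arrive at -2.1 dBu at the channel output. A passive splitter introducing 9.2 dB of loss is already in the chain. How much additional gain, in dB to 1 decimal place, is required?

The required make-up gain is the shortfall in the dB sum.
G = -2.1 − (-46.4) + 9.2 = 53.5 dB.

53.5 dB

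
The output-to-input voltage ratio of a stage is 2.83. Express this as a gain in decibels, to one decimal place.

9.0 dB

Voltage is an amplitude quantity, so gain = 20·log₁₀(V_out/V_in).
20·log₁₀(2.83) = 9.0 dB.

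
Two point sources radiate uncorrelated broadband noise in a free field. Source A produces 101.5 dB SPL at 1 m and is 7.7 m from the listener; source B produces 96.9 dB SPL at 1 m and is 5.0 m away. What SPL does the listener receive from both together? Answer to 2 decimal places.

At the listener: L_A = 101.5 − 20·log₁₀(7.7) = 83.770 dB; L_B = 96.9 − 20·log₁₀(5.0) = 82.921 dB.
Combined: 10·log₁₀(10^(83.770/10)+10^(82.921/10)) = 86.38 dB SPL.

86.38 dB SPL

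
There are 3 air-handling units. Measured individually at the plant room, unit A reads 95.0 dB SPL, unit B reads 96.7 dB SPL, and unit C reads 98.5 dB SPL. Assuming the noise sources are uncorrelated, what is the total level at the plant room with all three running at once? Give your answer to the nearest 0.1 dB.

101.7 dB SPL

Incoherent sources sum as intensities:
L_total = 10·log₁₀(10^(95.0/10) + 10^(96.7/10) + 10^(98.5/10)) = 10·log₁₀(14919000000) = 101.7 dB SPL.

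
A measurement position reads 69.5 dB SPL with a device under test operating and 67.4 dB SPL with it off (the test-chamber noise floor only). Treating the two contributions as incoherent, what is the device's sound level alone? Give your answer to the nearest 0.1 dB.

Background correction is a power subtraction:
L_src = 10·log₁₀(10^(69.5/10) − 10^(67.4/10)) = 10·log₁₀(3417000) = 65.3 dB SPL.

65.3 dB SPL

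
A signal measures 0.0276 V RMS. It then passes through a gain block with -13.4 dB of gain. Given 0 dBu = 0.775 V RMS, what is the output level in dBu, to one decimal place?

-42.4 dBu

Input level: 20·log₁₀(0.0276/0.775) = -28.97 dBu.
Output: -28.97 − 13.4 = -42.4 dBu.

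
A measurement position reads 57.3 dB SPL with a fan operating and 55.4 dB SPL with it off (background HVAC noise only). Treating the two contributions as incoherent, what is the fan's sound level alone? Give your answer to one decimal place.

52.8 dB SPL

Subtract intensities: L_src = 10·log₁₀(10^(L_total/10) − 10^(L_bg/10)).
L_src = 10·log₁₀(10^(57.3/10) − 10^(55.4/10)) = 10·log₁₀(190300) = 52.8 dB SPL.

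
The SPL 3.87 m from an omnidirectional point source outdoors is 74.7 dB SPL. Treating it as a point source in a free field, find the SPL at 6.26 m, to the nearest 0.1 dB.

70.5 dB SPL

Free-field point source: level drops by 20·log₁₀ of the distance ratio.
ΔL = −20·log₁₀(6.26/3.87) = -4.18 dB, so L₂ = 74.7 + (-4.18) = 70.5 dB SPL.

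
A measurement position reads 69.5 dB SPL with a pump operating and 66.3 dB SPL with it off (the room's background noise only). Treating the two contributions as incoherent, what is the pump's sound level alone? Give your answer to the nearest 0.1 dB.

66.7 dB SPL

Remove the background by subtracting linear intensities:
L_src = 10·log₁₀(10^(69.5/10) − 10^(66.3/10)) = 10·log₁₀(4647000) = 66.7 dB SPL.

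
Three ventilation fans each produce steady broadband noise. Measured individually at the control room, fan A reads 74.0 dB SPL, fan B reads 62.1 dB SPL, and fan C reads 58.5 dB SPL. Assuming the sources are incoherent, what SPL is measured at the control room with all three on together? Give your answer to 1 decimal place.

74.4 dB SPL

Uncorrelated sources add in intensity (power), not in dB.
L_total = 10·log₁₀(10^(74.0/10) + 10^(62.1/10) + 10^(58.5/10)) = 10·log₁₀(27450000) = 74.4 dB SPL.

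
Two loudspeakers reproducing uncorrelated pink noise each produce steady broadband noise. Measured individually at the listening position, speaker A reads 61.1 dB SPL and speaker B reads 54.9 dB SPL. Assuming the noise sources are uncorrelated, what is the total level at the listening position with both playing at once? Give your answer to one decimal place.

Add the sources as powers (linear), then convert back to dB:
L_total = 10·log₁₀(10^(61.1/10) + 10^(54.9/10)) = 10·log₁₀(1597000) = 62.0 dB SPL.

62.0 dB SPL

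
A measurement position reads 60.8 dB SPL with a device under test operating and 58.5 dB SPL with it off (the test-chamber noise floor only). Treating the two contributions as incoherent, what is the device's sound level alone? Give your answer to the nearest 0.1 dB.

Subtract intensities: L_src = 10·log₁₀(10^(L_total/10) − 10^(L_bg/10)).
L_src = 10·log₁₀(10^(60.8/10) − 10^(58.5/10)) = 10·log₁₀(494300) = 56.9 dB SPL.

56.9 dB SPL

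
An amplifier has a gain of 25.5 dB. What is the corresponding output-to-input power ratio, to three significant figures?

Power ratio = 10^(dB/10).
10^(25.5/10) = 10^(2.550) = 355.

355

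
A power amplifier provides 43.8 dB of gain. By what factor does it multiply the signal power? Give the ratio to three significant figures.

24000

Power ratio = 10^(dB/10).
10^(43.8/10) = 10^(4.380) = 24000.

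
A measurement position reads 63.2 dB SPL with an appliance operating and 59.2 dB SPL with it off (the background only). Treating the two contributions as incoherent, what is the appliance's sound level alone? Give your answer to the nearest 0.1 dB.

61.0 dB SPL

Subtract intensities: L_src = 10·log₁₀(10^(L_total/10) − 10^(L_bg/10)).
L_src = 10·log₁₀(10^(63.2/10) − 10^(59.2/10)) = 10·log₁₀(1258000) = 61.0 dB SPL.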